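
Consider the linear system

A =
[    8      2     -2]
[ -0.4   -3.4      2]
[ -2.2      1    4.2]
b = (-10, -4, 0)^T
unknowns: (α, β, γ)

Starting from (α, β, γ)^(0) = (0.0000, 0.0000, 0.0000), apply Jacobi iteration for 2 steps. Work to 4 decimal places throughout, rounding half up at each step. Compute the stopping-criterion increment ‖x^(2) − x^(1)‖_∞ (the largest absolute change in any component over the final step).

0.9349

Iteration 1:
  α = (-10 - (2)·0.0000 - (-2)·0.0000) / (8) = -1.2500
  β = (-4 - (-0.4)·0.0000 - (2)·0.0000) / (-3.4) = 1.1765
  γ = (0 - (-2.2)·0.0000 - (1)·0.0000) / (4.2) = 0.0000
Iteration 2:
  α = (-10 - (2)·1.1765 - (-2)·0.0000) / (8) = -1.5441
  β = (-4 - (-0.4)·-1.2500 - (2)·0.0000) / (-3.4) = 1.3235
  γ = (0 - (-2.2)·-1.2500 - (1)·1.1765) / (4.2) = -0.9349
Change: (-0.2941, 0.1470, -0.9349) → max |·| = 0.9349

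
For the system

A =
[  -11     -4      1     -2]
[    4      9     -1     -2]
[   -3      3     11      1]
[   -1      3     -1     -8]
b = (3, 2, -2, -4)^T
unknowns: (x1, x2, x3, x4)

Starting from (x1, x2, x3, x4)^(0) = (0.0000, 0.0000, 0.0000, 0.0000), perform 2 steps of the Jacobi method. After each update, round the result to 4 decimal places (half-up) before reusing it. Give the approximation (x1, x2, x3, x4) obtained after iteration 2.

(-0.4610, 0.4343, -0.3622, 0.6401)

Iteration 1:
  x1 = (3 - (-4)·0.0000 - (1)·0.0000 - (-2)·0.0000) / (-11) = -0.2727
  x2 = (2 - (4)·0.0000 - (-1)·0.0000 - (-2)·0.0000) / (9) = 0.2222
  x3 = (-2 - (-3)·0.0000 - (3)·0.0000 - (1)·0.0000) / (11) = -0.1818
  x4 = (-4 - (-1)·0.0000 - (3)·0.0000 - (-1)·0.0000) / (-8) = 0.5000
Iteration 2:
  x1 = (3 - (-4)·0.2222 - (1)·-0.1818 - (-2)·0.5000) / (-11) = -0.4610
  x2 = (2 - (4)·-0.2727 - (-1)·-0.1818 - (-2)·0.5000) / (9) = 0.4343
  x3 = (-2 - (-3)·-0.2727 - (3)·0.2222 - (1)·0.5000) / (11) = -0.3622
  x4 = (-4 - (-1)·-0.2727 - (3)·0.2222 - (-1)·-0.1818) / (-8) = 0.6401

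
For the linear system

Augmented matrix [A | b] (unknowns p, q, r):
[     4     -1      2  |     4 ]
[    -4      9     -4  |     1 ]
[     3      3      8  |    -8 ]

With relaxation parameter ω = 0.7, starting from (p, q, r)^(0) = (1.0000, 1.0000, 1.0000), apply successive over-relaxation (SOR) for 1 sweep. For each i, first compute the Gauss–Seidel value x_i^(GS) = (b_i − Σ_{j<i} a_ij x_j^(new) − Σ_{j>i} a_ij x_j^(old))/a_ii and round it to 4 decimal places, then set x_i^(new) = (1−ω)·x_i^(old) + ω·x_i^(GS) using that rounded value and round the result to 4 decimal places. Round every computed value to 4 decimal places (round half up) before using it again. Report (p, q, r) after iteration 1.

Iteration 1:
  p: GS value = (4 - (-1)·1.0000 - (2)·1.0000) / (4) = 0.7500;  p ← (1−ω)·1.0000 + ω·0.7500 = 0.8250
  q: GS value = (1 - (-4)·0.8250 - (-4)·1.0000) / (9) = 0.9222;  q ← (1−ω)·1.0000 + ω·0.9222 = 0.9455
  r: GS value = (-8 - (3)·0.8250 - (3)·0.9455) / (8) = -1.6639;  r ← (1−ω)·1.0000 + ω·-1.6639 = -0.8647

(0.8250, 0.9455, -0.8647)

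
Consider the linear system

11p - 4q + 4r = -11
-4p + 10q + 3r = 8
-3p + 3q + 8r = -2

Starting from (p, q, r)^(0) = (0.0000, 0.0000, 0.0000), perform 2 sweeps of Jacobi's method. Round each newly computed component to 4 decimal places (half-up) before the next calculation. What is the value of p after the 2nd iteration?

Iteration 1:
  p = (-11 - (-4)·0.0000 - (4)·0.0000) / (11) = -1.0000
  q = (8 - (-4)·0.0000 - (3)·0.0000) / (10) = 0.8000
  r = (-2 - (-3)·0.0000 - (3)·0.0000) / (8) = -0.2500
Iteration 2:
  p = (-11 - (-4)·0.8000 - (4)·-0.2500) / (11) = -0.6182
  q = (8 - (-4)·-1.0000 - (3)·-0.2500) / (10) = 0.4750
  r = (-2 - (-3)·-1.0000 - (3)·0.8000) / (8) = -0.9250

-0.6182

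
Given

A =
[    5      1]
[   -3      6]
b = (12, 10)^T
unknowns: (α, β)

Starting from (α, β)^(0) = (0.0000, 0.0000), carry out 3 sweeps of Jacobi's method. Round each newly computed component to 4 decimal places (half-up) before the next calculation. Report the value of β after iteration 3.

Iteration 1:
  α = (12 - (1)·0.0000) / (5) = 2.4000
  β = (10 - (-3)·0.0000) / (6) = 1.6667
Iteration 2:
  α = (12 - (1)·1.6667) / (5) = 2.0667
  β = (10 - (-3)·2.4000) / (6) = 2.8667
Iteration 3:
  α = (12 - (1)·2.8667) / (5) = 1.8267
  β = (10 - (-3)·2.0667) / (6) = 2.7000

2.7000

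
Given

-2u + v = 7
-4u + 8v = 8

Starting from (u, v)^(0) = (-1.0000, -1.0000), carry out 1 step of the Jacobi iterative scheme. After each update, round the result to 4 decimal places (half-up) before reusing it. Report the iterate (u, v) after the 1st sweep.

Iteration 1:
  u = (7 - (1)·-1.0000) / (-2) = -4.0000
  v = (8 - (-4)·-1.0000) / (8) = 0.5000

(-4.0000, 0.5000)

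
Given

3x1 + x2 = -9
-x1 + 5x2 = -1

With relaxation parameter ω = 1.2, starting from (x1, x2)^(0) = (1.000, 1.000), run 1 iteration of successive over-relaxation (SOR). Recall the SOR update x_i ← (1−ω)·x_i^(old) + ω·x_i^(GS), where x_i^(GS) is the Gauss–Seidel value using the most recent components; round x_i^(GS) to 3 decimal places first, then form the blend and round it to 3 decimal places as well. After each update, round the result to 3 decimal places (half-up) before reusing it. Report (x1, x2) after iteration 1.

Iteration 1:
  x1: GS value = (-9 - (1)·1.000) / (3) = -3.333;  x1 ← (1−ω)·1.000 + ω·-3.333 = -4.200
  x2: GS value = (-1 - (-1)·-4.200) / (5) = -1.040;  x2 ← (1−ω)·1.000 + ω·-1.040 = -1.448

(-4.200, -1.448)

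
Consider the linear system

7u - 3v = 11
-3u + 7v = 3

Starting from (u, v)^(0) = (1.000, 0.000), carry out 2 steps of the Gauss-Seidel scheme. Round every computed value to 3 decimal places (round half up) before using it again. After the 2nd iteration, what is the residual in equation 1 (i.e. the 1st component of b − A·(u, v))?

Iteration 1:
  u = (11 - (-3)·0.000) / (7) = 1.571
  v = (3 - (-3)·1.571) / (7) = 1.102
Iteration 2:
  u = (11 - (-3)·1.102) / (7) = 2.044
  v = (3 - (-3)·2.044) / (7) = 1.305
Residual b − A·x = (0.607, -0.003)

0.607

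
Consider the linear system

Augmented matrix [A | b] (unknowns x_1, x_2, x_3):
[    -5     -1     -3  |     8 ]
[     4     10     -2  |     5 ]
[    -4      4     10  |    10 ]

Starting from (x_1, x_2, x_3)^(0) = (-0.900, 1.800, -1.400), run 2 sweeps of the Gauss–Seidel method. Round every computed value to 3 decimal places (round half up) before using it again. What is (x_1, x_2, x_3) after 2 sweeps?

(-1.905, 1.319, -0.290)

Iteration 1:
  x_1 = (8 - (-1)·1.800 - (-3)·-1.400) / (-5) = -1.120
  x_2 = (5 - (4)·-1.120 - (-2)·-1.400) / (10) = 0.668
  x_3 = (10 - (-4)·-1.120 - (4)·0.668) / (10) = 0.285
Iteration 2:
  x_1 = (8 - (-1)·0.668 - (-3)·0.285) / (-5) = -1.905
  x_2 = (5 - (4)·-1.905 - (-2)·0.285) / (10) = 1.319
  x_3 = (10 - (-4)·-1.905 - (4)·1.319) / (10) = -0.290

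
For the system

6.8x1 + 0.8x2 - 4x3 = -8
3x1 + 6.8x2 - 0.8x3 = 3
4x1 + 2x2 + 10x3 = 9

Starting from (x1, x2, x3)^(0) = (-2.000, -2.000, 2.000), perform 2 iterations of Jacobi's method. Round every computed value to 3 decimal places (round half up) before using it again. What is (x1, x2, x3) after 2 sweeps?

(-0.125, 0.585, 0.494)

Iteration 1:
  x1 = (-8 - (0.8)·-2.000 - (-4)·2.000) / (6.8) = 0.235
  x2 = (3 - (3)·-2.000 - (-0.8)·2.000) / (6.8) = 1.559
  x3 = (9 - (4)·-2.000 - (2)·-2.000) / (10) = 2.100
Iteration 2:
  x1 = (-8 - (0.8)·1.559 - (-4)·2.100) / (6.8) = -0.125
  x2 = (3 - (3)·0.235 - (-0.8)·2.100) / (6.8) = 0.585
  x3 = (9 - (4)·0.235 - (2)·1.559) / (10) = 0.494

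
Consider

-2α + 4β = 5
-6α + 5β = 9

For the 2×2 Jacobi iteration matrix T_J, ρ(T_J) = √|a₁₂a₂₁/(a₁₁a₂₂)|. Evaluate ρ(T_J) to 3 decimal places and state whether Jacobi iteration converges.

1.549

a₁₂a₂₁/(a₁₁a₂₂) = (4)·(-6) / ((-2)·(5)) = 2.400000
ρ = √|2.400000| = √2.400000 = 1.549
ρ > 1, so Jacobi diverges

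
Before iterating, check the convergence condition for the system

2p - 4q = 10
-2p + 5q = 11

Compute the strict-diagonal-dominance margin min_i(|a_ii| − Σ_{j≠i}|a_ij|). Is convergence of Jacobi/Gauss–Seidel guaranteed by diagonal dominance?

-2

row 1: |2| − (4) = -2
row 2: |5| − (2) = 3
minimum over rows = -2 → not strictly diagonally dominant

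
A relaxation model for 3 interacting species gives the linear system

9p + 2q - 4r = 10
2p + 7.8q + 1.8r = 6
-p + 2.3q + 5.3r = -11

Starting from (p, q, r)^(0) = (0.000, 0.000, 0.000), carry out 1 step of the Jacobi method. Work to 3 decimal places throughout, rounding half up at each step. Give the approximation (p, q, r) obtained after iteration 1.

Iteration 1:
  p = (10 - (2)·0.000 - (-4)·0.000) / (9) = 1.111
  q = (6 - (2)·0.000 - (1.8)·0.000) / (7.8) = 0.769
  r = (-11 - (-1)·0.000 - (2.3)·0.000) / (5.3) = -2.075

(1.111, 0.769, -2.075)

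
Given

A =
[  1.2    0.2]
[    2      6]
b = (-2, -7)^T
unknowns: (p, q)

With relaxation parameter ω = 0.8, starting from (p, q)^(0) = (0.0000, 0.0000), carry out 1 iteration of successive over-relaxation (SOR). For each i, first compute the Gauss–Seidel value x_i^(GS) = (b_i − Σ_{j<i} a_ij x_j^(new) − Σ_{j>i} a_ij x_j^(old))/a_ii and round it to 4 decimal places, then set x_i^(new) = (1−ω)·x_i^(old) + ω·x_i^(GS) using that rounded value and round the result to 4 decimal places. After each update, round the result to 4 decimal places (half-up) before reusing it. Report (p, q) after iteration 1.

Iteration 1:
  p: GS value = (-2 - (0.2)·0.0000) / (1.2) = -1.6667;  p ← (1−ω)·0.0000 + ω·-1.6667 = -1.3334
  q: GS value = (-7 - (2)·-1.3334) / (6) = -0.7222;  q ← (1−ω)·0.0000 + ω·-0.7222 = -0.5778

(-1.3334, -0.5778)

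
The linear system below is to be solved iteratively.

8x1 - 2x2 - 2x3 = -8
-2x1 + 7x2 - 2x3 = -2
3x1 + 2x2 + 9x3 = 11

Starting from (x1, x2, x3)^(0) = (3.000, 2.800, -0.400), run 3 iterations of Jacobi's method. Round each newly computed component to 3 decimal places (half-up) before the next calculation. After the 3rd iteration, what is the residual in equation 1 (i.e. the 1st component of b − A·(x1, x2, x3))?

1.432

Iteration 1:
  x1 = (-8 - (-2)·2.800 - (-2)·-0.400) / (8) = -0.400
  x2 = (-2 - (-2)·3.000 - (-2)·-0.400) / (7) = 0.457
  x3 = (11 - (3)·3.000 - (2)·2.800) / (9) = -0.400
Iteration 2:
  x1 = (-8 - (-2)·0.457 - (-2)·-0.400) / (8) = -0.986
  x2 = (-2 - (-2)·-0.400 - (-2)·-0.400) / (7) = -0.514
  x3 = (11 - (3)·-0.400 - (2)·0.457) / (9) = 1.254
Iteration 3:
  x1 = (-8 - (-2)·-0.514 - (-2)·1.254) / (8) = -0.815
  x2 = (-2 - (-2)·-0.986 - (-2)·1.254) / (7) = -0.209
  x3 = (11 - (3)·-0.986 - (2)·-0.514) / (9) = 1.665
Residual b − A·x = (1.432, 1.163, -1.122)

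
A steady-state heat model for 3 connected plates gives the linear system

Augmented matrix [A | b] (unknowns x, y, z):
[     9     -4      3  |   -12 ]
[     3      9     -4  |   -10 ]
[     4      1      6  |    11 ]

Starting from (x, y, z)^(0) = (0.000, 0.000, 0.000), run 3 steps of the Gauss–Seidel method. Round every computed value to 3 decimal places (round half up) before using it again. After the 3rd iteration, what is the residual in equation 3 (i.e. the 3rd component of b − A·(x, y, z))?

Iteration 1:
  x = (-12 - (-4)·0.000 - (3)·0.000) / (9) = -1.333
  y = (-10 - (3)·-1.333 - (-4)·0.000) / (9) = -0.667
  z = (11 - (4)·-1.333 - (1)·-0.667) / (6) = 2.833
Iteration 2:
  x = (-12 - (-4)·-0.667 - (3)·2.833) / (9) = -2.574
  y = (-10 - (3)·-2.574 - (-4)·2.833) / (9) = 1.006
  z = (11 - (4)·-2.574 - (1)·1.006) / (6) = 3.382
Iteration 3:
  x = (-12 - (-4)·1.006 - (3)·3.382) / (9) = -2.014
  y = (-10 - (3)·-2.014 - (-4)·3.382) / (9) = 1.063
  z = (11 - (4)·-2.014 - (1)·1.063) / (6) = 2.999
Residual b − A·x = (1.381, -1.529, -0.001)

-0.001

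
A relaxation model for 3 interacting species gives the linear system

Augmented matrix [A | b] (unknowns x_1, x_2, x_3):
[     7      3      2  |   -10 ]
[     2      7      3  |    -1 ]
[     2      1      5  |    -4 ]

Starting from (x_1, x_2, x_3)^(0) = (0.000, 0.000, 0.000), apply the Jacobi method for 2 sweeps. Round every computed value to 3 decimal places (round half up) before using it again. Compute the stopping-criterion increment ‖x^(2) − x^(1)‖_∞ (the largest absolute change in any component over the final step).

0.751

Iteration 1:
  x_1 = (-10 - (3)·0.000 - (2)·0.000) / (7) = -1.429
  x_2 = (-1 - (2)·0.000 - (3)·0.000) / (7) = -0.143
  x_3 = (-4 - (2)·0.000 - (1)·0.000) / (5) = -0.800
Iteration 2:
  x_1 = (-10 - (3)·-0.143 - (2)·-0.800) / (7) = -1.139
  x_2 = (-1 - (2)·-1.429 - (3)·-0.800) / (7) = 0.608
  x_3 = (-4 - (2)·-1.429 - (1)·-0.143) / (5) = -0.200
Change: (0.290, 0.751, 0.600) → max |·| = 0.751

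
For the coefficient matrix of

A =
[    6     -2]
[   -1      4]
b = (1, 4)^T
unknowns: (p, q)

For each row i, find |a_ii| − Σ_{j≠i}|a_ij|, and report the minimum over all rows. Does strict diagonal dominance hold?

row 1: |6| − (2) = 4
row 2: |4| − (1) = 3
minimum over rows = 3 → strictly diagonally dominant (convergence guaranteed)

3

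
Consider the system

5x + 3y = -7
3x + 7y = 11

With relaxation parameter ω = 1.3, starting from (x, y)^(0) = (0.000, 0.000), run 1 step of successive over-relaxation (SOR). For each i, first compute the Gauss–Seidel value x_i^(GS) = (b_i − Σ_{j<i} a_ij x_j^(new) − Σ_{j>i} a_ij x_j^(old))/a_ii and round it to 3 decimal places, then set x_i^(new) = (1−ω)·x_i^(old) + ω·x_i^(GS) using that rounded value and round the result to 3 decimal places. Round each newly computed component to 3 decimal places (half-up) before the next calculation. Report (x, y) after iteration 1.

(-1.820, 3.056)

Iteration 1:
  x: GS value = (-7 - (3)·0.000) / (5) = -1.400;  x ← (1−ω)·0.000 + ω·-1.400 = -1.820
  y: GS value = (11 - (3)·-1.820) / (7) = 2.351;  y ← (1−ω)·0.000 + ω·2.351 = 3.056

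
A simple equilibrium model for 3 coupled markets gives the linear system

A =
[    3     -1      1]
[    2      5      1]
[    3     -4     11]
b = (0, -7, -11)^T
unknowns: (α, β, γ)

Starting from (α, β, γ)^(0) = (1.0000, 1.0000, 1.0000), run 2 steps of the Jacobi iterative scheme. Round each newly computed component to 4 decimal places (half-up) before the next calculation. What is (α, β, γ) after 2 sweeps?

Iteration 1:
  α = (0 - (-1)·1.0000 - (1)·1.0000) / (3) = 0.0000
  β = (-7 - (2)·1.0000 - (1)·1.0000) / (5) = -2.0000
  γ = (-11 - (3)·1.0000 - (-4)·1.0000) / (11) = -0.9091
Iteration 2:
  α = (0 - (-1)·-2.0000 - (1)·-0.9091) / (3) = -0.3636
  β = (-7 - (2)·0.0000 - (1)·-0.9091) / (5) = -1.2182
  γ = (-11 - (3)·0.0000 - (-4)·-2.0000) / (11) = -1.7273

(-0.3636, -1.2182, -1.7273)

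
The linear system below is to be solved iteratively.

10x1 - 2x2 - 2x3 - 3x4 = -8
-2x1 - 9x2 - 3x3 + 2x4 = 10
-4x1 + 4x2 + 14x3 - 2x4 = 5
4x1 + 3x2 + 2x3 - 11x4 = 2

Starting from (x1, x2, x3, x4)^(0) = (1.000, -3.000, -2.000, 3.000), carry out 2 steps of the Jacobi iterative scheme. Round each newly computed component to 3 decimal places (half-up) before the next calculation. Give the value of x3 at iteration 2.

-0.043

Iteration 1:
  x1 = (-8 - (-2)·-3.000 - (-2)·-2.000 - (-3)·3.000) / (10) = -0.900
  x2 = (10 - (-2)·1.000 - (-3)·-2.000 - (2)·3.000) / (-9) = 0.000
  x3 = (5 - (-4)·1.000 - (4)·-3.000 - (-2)·3.000) / (14) = 1.929
  x4 = (2 - (4)·1.000 - (3)·-3.000 - (2)·-2.000) / (-11) = -1.000
Iteration 2:
  x1 = (-8 - (-2)·0.000 - (-2)·1.929 - (-3)·-1.000) / (10) = -0.714
  x2 = (10 - (-2)·-0.900 - (-3)·1.929 - (2)·-1.000) / (-9) = -1.776
  x3 = (5 - (-4)·-0.900 - (4)·0.000 - (-2)·-1.000) / (14) = -0.043
  x4 = (2 - (4)·-0.900 - (3)·0.000 - (2)·1.929) / (-11) = -0.158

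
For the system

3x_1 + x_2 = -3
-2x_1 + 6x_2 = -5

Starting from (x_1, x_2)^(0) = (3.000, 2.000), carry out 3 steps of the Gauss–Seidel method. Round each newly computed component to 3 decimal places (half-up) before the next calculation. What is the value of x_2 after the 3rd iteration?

Iteration 1:
  x_1 = (-3 - (1)·2.000) / (3) = -1.667
  x_2 = (-5 - (-2)·-1.667) / (6) = -1.389
Iteration 2:
  x_1 = (-3 - (1)·-1.389) / (3) = -0.537
  x_2 = (-5 - (-2)·-0.537) / (6) = -1.012
Iteration 3:
  x_1 = (-3 - (1)·-1.012) / (3) = -0.663
  x_2 = (-5 - (-2)·-0.663) / (6) = -1.054

-1.054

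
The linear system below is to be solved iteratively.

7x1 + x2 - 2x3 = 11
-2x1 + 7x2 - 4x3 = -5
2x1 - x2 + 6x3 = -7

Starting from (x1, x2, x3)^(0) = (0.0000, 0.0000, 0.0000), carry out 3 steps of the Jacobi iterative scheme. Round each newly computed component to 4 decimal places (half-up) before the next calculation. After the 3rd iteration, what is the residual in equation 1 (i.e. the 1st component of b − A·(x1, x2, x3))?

Iteration 1:
  x1 = (11 - (1)·0.0000 - (-2)·0.0000) / (7) = 1.5714
  x2 = (-5 - (-2)·0.0000 - (-4)·0.0000) / (7) = -0.7143
  x3 = (-7 - (2)·0.0000 - (-1)·0.0000) / (6) = -1.1667
Iteration 2:
  x1 = (11 - (1)·-0.7143 - (-2)·-1.1667) / (7) = 1.3401
  x2 = (-5 - (-2)·1.5714 - (-4)·-1.1667) / (7) = -0.9320
  x3 = (-7 - (2)·1.5714 - (-1)·-0.7143) / (6) = -1.8095
Iteration 3:
  x1 = (11 - (1)·-0.9320 - (-2)·-1.8095) / (7) = 1.1876
  x2 = (-5 - (-2)·1.3401 - (-4)·-1.8095) / (7) = -1.3654
  x3 = (-7 - (2)·1.3401 - (-1)·-0.9320) / (6) = -1.7687
Residual b − A·x = (0.5148, -0.1418, -0.1284)

0.5148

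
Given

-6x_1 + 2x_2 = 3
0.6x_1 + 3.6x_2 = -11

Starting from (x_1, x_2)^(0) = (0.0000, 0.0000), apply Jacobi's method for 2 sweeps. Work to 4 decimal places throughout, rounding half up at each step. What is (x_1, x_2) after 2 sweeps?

Iteration 1:
  x_1 = (3 - (2)·0.0000) / (-6) = -0.5000
  x_2 = (-11 - (0.6)·0.0000) / (3.6) = -3.0556
Iteration 2:
  x_1 = (3 - (2)·-3.0556) / (-6) = -1.5185
  x_2 = (-11 - (0.6)·-0.5000) / (3.6) = -2.9722

(-1.5185, -2.9722)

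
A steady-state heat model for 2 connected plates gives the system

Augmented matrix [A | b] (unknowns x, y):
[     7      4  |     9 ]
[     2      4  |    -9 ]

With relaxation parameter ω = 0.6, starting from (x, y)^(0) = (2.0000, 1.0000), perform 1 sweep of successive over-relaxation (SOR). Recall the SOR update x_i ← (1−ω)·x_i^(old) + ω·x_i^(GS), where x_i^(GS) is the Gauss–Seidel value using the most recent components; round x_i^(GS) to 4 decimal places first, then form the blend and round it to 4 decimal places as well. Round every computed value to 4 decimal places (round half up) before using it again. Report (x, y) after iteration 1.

(1.2286, -1.3186)

Iteration 1:
  x: GS value = (9 - (4)·1.0000) / (7) = 0.7143;  x ← (1−ω)·2.0000 + ω·0.7143 = 1.2286
  y: GS value = (-9 - (2)·1.2286) / (4) = -2.8643;  y ← (1−ω)·1.0000 + ω·-2.8643 = -1.3186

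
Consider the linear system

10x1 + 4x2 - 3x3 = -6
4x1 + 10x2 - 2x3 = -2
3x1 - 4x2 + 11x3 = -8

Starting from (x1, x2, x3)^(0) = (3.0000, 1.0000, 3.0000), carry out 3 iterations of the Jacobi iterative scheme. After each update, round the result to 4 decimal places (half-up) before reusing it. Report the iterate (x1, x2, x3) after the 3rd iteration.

Iteration 1:
  x1 = (-6 - (4)·1.0000 - (-3)·3.0000) / (10) = -0.1000
  x2 = (-2 - (4)·3.0000 - (-2)·3.0000) / (10) = -0.8000
  x3 = (-8 - (3)·3.0000 - (-4)·1.0000) / (11) = -1.1818
Iteration 2:
  x1 = (-6 - (4)·-0.8000 - (-3)·-1.1818) / (10) = -0.6345
  x2 = (-2 - (4)·-0.1000 - (-2)·-1.1818) / (10) = -0.3964
  x3 = (-8 - (3)·-0.1000 - (-4)·-0.8000) / (11) = -0.9909
Iteration 3:
  x1 = (-6 - (4)·-0.3964 - (-3)·-0.9909) / (10) = -0.7387
  x2 = (-2 - (4)·-0.6345 - (-2)·-0.9909) / (10) = -0.1444
  x3 = (-8 - (3)·-0.6345 - (-4)·-0.3964) / (11) = -0.6984

(-0.7387, -0.1444, -0.6984)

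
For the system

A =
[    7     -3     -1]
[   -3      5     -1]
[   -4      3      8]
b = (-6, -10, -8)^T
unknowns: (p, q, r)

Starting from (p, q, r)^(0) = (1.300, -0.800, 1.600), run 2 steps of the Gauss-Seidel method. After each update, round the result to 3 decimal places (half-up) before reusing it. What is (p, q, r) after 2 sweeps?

(-1.918, -3.278, -0.730)

Iteration 1:
  p = (-6 - (-3)·-0.800 - (-1)·1.600) / (7) = -0.971
  q = (-10 - (-3)·-0.971 - (-1)·1.600) / (5) = -2.263
  r = (-8 - (-4)·-0.971 - (3)·-2.263) / (8) = -0.637
Iteration 2:
  p = (-6 - (-3)·-2.263 - (-1)·-0.637) / (7) = -1.918
  q = (-10 - (-3)·-1.918 - (-1)·-0.637) / (5) = -3.278
  r = (-8 - (-4)·-1.918 - (3)·-3.278) / (8) = -0.730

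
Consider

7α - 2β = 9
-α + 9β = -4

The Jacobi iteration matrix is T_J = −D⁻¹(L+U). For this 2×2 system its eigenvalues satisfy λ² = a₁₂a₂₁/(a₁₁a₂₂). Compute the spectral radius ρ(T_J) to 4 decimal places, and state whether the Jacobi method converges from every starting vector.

0.1782

a₁₂a₂₁/(a₁₁a₂₂) = (-2)·(-1) / ((7)·(9)) = 0.031746
ρ = √|0.031746| = √0.031746 = 0.1782
ρ < 1, so Jacobi converges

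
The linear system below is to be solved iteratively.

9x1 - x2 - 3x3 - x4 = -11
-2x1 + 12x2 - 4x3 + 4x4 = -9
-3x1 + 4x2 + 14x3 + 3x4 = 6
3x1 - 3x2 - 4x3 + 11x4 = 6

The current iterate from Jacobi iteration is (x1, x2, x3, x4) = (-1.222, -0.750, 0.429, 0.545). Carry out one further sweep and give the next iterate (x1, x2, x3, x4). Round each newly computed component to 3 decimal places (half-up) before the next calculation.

(-1.102, -0.992, 0.264, 0.830)

One sweep:
  x1 = (-11 - (-1)·-0.750 - (-3)·0.429 - (-1)·0.545) / (9) = -1.102
  x2 = (-9 - (-2)·-1.222 - (-4)·0.429 - (4)·0.545) / (12) = -0.992
  x3 = (6 - (-3)·-1.222 - (4)·-0.750 - (3)·0.545) / (14) = 0.264
  x4 = (6 - (3)·-1.222 - (-3)·-0.750 - (-4)·0.429) / (11) = 0.830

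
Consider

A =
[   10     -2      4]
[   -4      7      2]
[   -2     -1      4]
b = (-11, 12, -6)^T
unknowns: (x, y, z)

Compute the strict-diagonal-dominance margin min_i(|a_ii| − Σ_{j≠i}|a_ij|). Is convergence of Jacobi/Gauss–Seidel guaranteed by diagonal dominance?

1

row 1: |10| − (2+4) = 4
row 2: |7| − (4+2) = 1
row 3: |4| − (2+1) = 1
minimum over rows = 1 → strictly diagonally dominant (convergence guaranteed)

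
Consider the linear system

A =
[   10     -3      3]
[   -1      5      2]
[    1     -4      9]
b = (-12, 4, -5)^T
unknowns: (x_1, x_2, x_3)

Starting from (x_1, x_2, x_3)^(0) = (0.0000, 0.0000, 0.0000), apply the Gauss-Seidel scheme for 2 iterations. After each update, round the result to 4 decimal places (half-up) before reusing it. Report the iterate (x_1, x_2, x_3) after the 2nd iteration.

(-0.9800, 0.6733, -0.1474)

Iteration 1:
  x_1 = (-12 - (-3)·0.0000 - (3)·0.0000) / (10) = -1.2000
  x_2 = (4 - (-1)·-1.2000 - (2)·0.0000) / (5) = 0.5600
  x_3 = (-5 - (1)·-1.2000 - (-4)·0.5600) / (9) = -0.1733
Iteration 2:
  x_1 = (-12 - (-3)·0.5600 - (3)·-0.1733) / (10) = -0.9800
  x_2 = (4 - (-1)·-0.9800 - (2)·-0.1733) / (5) = 0.6733
  x_3 = (-5 - (1)·-0.9800 - (-4)·0.6733) / (9) = -0.1474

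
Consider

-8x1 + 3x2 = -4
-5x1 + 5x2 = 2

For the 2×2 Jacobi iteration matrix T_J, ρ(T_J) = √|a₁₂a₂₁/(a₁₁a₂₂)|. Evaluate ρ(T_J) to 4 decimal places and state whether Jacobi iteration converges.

0.6124

a₁₂a₂₁/(a₁₁a₂₂) = (3)·(-5) / ((-8)·(5)) = 0.375000
ρ = √|0.375000| = √0.375000 = 0.6124
ρ < 1, so Jacobi converges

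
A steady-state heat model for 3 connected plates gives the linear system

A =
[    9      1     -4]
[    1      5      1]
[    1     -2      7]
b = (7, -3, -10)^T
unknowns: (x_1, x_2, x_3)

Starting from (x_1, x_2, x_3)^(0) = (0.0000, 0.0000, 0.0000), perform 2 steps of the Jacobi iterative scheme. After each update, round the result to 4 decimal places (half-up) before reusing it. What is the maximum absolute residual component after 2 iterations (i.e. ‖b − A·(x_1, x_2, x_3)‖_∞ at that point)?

Iteration 1:
  x_1 = (7 - (1)·0.0000 - (-4)·0.0000) / (9) = 0.7778
  x_2 = (-3 - (1)·0.0000 - (1)·0.0000) / (5) = -0.6000
  x_3 = (-10 - (1)·0.0000 - (-2)·0.0000) / (7) = -1.4286
Iteration 2:
  x_1 = (7 - (1)·-0.6000 - (-4)·-1.4286) / (9) = 0.2095
  x_2 = (-3 - (1)·0.7778 - (1)·-1.4286) / (5) = -0.4698
  x_3 = (-10 - (1)·0.7778 - (-2)·-0.6000) / (7) = -1.7111
Residual b − A·x = (-1.2601, 0.8506, 0.8286); ∞-norm = 1.2601

1.2601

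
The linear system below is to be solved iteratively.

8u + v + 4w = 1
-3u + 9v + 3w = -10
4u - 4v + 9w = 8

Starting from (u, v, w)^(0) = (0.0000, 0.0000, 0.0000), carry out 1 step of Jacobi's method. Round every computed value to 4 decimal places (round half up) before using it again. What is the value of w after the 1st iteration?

Iteration 1:
  u = (1 - (1)·0.0000 - (4)·0.0000) / (8) = 0.1250
  v = (-10 - (-3)·0.0000 - (3)·0.0000) / (9) = -1.1111
  w = (8 - (4)·0.0000 - (-4)·0.0000) / (9) = 0.8889

0.8889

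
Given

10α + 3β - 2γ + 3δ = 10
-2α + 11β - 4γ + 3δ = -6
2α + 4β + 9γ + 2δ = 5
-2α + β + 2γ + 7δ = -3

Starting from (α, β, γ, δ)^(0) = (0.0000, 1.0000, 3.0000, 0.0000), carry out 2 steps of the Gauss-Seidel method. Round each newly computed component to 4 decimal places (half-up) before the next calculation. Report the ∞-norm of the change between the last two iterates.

1.1727

Iteration 1:
  α = (10 - (3)·1.0000 - (-2)·3.0000 - (3)·0.0000) / (10) = 1.3000
  β = (-6 - (-2)·1.3000 - (-4)·3.0000 - (3)·0.0000) / (11) = 0.7818
  γ = (5 - (2)·1.3000 - (4)·0.7818 - (2)·0.0000) / (9) = -0.0808
  δ = (-3 - (-2)·1.3000 - (1)·0.7818 - (2)·-0.0808) / (7) = -0.1457
Iteration 2:
  α = (10 - (3)·0.7818 - (-2)·-0.0808 - (3)·-0.1457) / (10) = 0.7930
  β = (-6 - (-2)·0.7930 - (-4)·-0.0808 - (3)·-0.1457) / (11) = -0.3909
  γ = (5 - (2)·0.7930 - (4)·-0.3909 - (2)·-0.1457) / (9) = 0.5854
  δ = (-3 - (-2)·0.7930 - (1)·-0.3909 - (2)·0.5854) / (7) = -0.3134
Change: (-0.5070, -1.1727, 0.6662, -0.1677) → max |·| = 1.1727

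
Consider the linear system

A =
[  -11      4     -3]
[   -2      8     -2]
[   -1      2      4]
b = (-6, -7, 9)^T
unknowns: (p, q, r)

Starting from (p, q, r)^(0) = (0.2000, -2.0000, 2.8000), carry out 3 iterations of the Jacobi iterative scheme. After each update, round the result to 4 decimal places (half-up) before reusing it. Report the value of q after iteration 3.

Iteration 1:
  p = (-6 - (4)·-2.0000 - (-3)·2.8000) / (-11) = -0.9455
  q = (-7 - (-2)·0.2000 - (-2)·2.8000) / (8) = -0.1250
  r = (9 - (-1)·0.2000 - (2)·-2.0000) / (4) = 3.3000
Iteration 2:
  p = (-6 - (4)·-0.1250 - (-3)·3.3000) / (-11) = -0.4000
  q = (-7 - (-2)·-0.9455 - (-2)·3.3000) / (8) = -0.2864
  r = (9 - (-1)·-0.9455 - (2)·-0.1250) / (4) = 2.0761
Iteration 3:
  p = (-6 - (4)·-0.2864 - (-3)·2.0761) / (-11) = -0.1249
  q = (-7 - (-2)·-0.4000 - (-2)·2.0761) / (8) = -0.4560
  r = (9 - (-1)·-0.4000 - (2)·-0.2864) / (4) = 2.2932

-0.4560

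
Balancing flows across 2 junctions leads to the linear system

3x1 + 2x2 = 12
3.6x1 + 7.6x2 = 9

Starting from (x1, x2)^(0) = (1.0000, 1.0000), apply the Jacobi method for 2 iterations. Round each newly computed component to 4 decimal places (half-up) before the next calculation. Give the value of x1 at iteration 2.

3.5263

Iteration 1:
  x1 = (12 - (2)·1.0000) / (3) = 3.3333
  x2 = (9 - (3.6)·1.0000) / (7.6) = 0.7105
Iteration 2:
  x1 = (12 - (2)·0.7105) / (3) = 3.5263
  x2 = (9 - (3.6)·3.3333) / (7.6) = -0.3947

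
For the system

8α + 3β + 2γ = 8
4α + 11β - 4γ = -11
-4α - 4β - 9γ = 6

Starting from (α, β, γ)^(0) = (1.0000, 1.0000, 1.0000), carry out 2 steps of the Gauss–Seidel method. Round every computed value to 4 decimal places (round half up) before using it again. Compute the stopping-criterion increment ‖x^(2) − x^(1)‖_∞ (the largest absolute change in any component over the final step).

Iteration 1:
  α = (8 - (3)·1.0000 - (2)·1.0000) / (8) = 0.3750
  β = (-11 - (4)·0.3750 - (-4)·1.0000) / (11) = -0.7727
  γ = (6 - (-4)·0.3750 - (-4)·-0.7727) / (-9) = -0.4899
Iteration 2:
  α = (8 - (3)·-0.7727 - (2)·-0.4899) / (8) = 1.4122
  β = (-11 - (4)·1.4122 - (-4)·-0.4899) / (11) = -1.6917
  γ = (6 - (-4)·1.4122 - (-4)·-1.6917) / (-9) = -0.5424
Change: (1.0372, -0.9190, -0.0525) → max |·| = 1.0372

1.0372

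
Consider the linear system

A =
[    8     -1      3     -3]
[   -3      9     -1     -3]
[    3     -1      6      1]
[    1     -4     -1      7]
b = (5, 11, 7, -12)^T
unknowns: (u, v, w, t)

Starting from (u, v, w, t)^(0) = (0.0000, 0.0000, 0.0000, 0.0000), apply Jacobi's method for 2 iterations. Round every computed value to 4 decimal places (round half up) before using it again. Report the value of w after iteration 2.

1.3436

Iteration 1:
  u = (5 - (-1)·0.0000 - (3)·0.0000 - (-3)·0.0000) / (8) = 0.6250
  v = (11 - (-3)·0.0000 - (-1)·0.0000 - (-3)·0.0000) / (9) = 1.2222
  w = (7 - (3)·0.0000 - (-1)·0.0000 - (1)·0.0000) / (6) = 1.1667
  t = (-12 - (1)·0.0000 - (-4)·0.0000 - (-1)·0.0000) / (7) = -1.7143
Iteration 2:
  u = (5 - (-1)·1.2222 - (3)·1.1667 - (-3)·-1.7143) / (8) = -0.3026
  v = (11 - (-3)·0.6250 - (-1)·1.1667 - (-3)·-1.7143) / (9) = 0.9888
  w = (7 - (3)·0.6250 - (-1)·1.2222 - (1)·-1.7143) / (6) = 1.3436
  t = (-12 - (1)·0.6250 - (-4)·1.2222 - (-1)·1.1667) / (7) = -0.9385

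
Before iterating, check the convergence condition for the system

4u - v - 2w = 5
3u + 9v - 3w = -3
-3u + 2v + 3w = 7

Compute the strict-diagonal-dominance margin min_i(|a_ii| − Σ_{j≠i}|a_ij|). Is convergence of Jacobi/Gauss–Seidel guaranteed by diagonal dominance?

row 1: |4| − (1+2) = 1
row 2: |9| − (3+3) = 3
row 3: |3| − (3+2) = -2
minimum over rows = -2 → not strictly diagonally dominant

-2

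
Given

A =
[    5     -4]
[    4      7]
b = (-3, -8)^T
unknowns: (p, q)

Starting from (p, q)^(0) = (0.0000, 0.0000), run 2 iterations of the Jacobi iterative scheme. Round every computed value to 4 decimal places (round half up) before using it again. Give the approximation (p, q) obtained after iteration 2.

(-1.5143, -0.8000)

Iteration 1:
  p = (-3 - (-4)·0.0000) / (5) = -0.6000
  q = (-8 - (4)·0.0000) / (7) = -1.1429
Iteration 2:
  p = (-3 - (-4)·-1.1429) / (5) = -1.5143
  q = (-8 - (4)·-0.6000) / (7) = -0.8000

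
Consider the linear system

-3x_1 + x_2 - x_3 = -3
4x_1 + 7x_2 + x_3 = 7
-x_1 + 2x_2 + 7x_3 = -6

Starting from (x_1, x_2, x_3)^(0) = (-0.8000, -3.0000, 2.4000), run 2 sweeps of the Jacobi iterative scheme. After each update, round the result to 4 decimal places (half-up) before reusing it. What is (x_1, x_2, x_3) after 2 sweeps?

Iteration 1:
  x_1 = (-3 - (1)·-3.0000 - (-1)·2.4000) / (-3) = -0.8000
  x_2 = (7 - (4)·-0.8000 - (1)·2.4000) / (7) = 1.1143
  x_3 = (-6 - (-1)·-0.8000 - (2)·-3.0000) / (7) = -0.1143
Iteration 2:
  x_1 = (-3 - (1)·1.1143 - (-1)·-0.1143) / (-3) = 1.4095
  x_2 = (7 - (4)·-0.8000 - (1)·-0.1143) / (7) = 1.4735
  x_3 = (-6 - (-1)·-0.8000 - (2)·1.1143) / (7) = -1.2898

(1.4095, 1.4735, -1.2898)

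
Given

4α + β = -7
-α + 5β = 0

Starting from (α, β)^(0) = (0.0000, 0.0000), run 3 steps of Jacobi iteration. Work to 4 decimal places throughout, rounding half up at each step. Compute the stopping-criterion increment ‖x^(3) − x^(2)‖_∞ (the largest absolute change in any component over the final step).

Iteration 1:
  α = (-7 - (1)·0.0000) / (4) = -1.7500
  β = (0 - (-1)·0.0000) / (5) = 0.0000
Iteration 2:
  α = (-7 - (1)·0.0000) / (4) = -1.7500
  β = (0 - (-1)·-1.7500) / (5) = -0.3500
Iteration 3:
  α = (-7 - (1)·-0.3500) / (4) = -1.6625
  β = (0 - (-1)·-1.7500) / (5) = -0.3500
Change: (0.0875, 0.0000) → max |·| = 0.0875

0.0875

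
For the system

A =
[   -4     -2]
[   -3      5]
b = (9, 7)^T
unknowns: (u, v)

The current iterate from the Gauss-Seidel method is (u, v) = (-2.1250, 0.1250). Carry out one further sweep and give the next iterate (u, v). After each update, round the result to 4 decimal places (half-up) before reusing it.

(-2.3125, 0.0125)

One sweep:
  u = (9 - (-2)·0.1250) / (-4) = -2.3125
  v = (7 - (-3)·-2.3125) / (5) = 0.0125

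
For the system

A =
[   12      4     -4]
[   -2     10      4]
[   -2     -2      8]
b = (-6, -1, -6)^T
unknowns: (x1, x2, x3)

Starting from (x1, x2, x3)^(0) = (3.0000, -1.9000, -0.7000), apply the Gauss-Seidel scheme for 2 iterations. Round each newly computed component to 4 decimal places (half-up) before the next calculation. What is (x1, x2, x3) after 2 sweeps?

(-0.7983, 0.0343, -0.9410)

Iteration 1:
  x1 = (-6 - (4)·-1.9000 - (-4)·-0.7000) / (12) = -0.1000
  x2 = (-1 - (-2)·-0.1000 - (4)·-0.7000) / (10) = 0.1600
  x3 = (-6 - (-2)·-0.1000 - (-2)·0.1600) / (8) = -0.7350
Iteration 2:
  x1 = (-6 - (4)·0.1600 - (-4)·-0.7350) / (12) = -0.7983
  x2 = (-1 - (-2)·-0.7983 - (4)·-0.7350) / (10) = 0.0343
  x3 = (-6 - (-2)·-0.7983 - (-2)·0.0343) / (8) = -0.9410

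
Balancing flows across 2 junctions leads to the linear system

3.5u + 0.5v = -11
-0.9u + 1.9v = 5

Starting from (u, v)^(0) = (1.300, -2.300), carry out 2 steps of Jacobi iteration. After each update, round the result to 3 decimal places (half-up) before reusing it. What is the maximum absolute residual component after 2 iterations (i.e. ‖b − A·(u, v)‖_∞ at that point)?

Iteration 1:
  u = (-11 - (0.5)·-2.300) / (3.5) = -2.814
  v = (5 - (-0.9)·1.300) / (1.9) = 3.247
Iteration 2:
  u = (-11 - (0.5)·3.247) / (3.5) = -3.607
  v = (5 - (-0.9)·-2.814) / (1.9) = 1.299
Residual b − A·x = (0.975, -0.714); ∞-norm = 0.975

0.975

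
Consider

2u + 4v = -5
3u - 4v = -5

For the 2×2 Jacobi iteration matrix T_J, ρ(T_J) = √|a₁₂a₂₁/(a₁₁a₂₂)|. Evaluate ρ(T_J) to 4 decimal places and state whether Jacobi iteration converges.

a₁₂a₂₁/(a₁₁a₂₂) = (4)·(3) / ((2)·(-4)) = -1.500000
ρ = √|-1.500000| = √1.500000 = 1.2247
ρ > 1, so Jacobi diverges

1.2247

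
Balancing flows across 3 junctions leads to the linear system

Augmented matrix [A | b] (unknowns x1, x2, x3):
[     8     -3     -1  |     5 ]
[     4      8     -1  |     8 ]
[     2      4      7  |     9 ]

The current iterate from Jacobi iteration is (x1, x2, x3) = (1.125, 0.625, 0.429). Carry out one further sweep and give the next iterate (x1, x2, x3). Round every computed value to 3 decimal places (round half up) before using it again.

(0.913, 0.491, 0.607)

One sweep:
  x1 = (5 - (-3)·0.625 - (-1)·0.429) / (8) = 0.913
  x2 = (8 - (4)·1.125 - (-1)·0.429) / (8) = 0.491
  x3 = (9 - (2)·1.125 - (4)·0.625) / (7) = 0.607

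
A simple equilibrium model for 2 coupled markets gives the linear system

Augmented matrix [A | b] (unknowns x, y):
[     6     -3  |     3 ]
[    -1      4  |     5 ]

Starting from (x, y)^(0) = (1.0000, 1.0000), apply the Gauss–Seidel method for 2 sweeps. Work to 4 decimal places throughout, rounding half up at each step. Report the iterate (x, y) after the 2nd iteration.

(1.2500, 1.5625)

Iteration 1:
  x = (3 - (-3)·1.0000) / (6) = 1.0000
  y = (5 - (-1)·1.0000) / (4) = 1.5000
Iteration 2:
  x = (3 - (-3)·1.5000) / (6) = 1.2500
  y = (5 - (-1)·1.2500) / (4) = 1.5625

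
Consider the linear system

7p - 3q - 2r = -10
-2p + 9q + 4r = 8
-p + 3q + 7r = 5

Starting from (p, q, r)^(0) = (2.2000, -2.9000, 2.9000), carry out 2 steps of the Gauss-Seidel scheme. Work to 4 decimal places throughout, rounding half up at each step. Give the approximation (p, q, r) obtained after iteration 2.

Iteration 1:
  p = (-10 - (-3)·-2.9000 - (-2)·2.9000) / (7) = -1.8429
  q = (8 - (-2)·-1.8429 - (4)·2.9000) / (9) = -0.8095
  r = (5 - (-1)·-1.8429 - (3)·-0.8095) / (7) = 0.7979
Iteration 2:
  p = (-10 - (-3)·-0.8095 - (-2)·0.7979) / (7) = -1.5475
  q = (8 - (-2)·-1.5475 - (4)·0.7979) / (9) = 0.1904
  r = (5 - (-1)·-1.5475 - (3)·0.1904) / (7) = 0.4116

(-1.5475, 0.1904, 0.4116)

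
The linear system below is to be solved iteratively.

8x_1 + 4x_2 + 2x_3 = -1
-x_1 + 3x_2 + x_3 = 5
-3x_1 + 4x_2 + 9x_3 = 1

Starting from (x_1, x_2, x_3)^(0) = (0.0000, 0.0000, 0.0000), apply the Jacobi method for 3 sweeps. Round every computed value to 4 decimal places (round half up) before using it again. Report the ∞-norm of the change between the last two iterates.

Iteration 1:
  x_1 = (-1 - (4)·0.0000 - (2)·0.0000) / (8) = -0.1250
  x_2 = (5 - (-1)·0.0000 - (1)·0.0000) / (3) = 1.6667
  x_3 = (1 - (-3)·0.0000 - (4)·0.0000) / (9) = 0.1111
Iteration 2:
  x_1 = (-1 - (4)·1.6667 - (2)·0.1111) / (8) = -0.9861
  x_2 = (5 - (-1)·-0.1250 - (1)·0.1111) / (3) = 1.5880
  x_3 = (1 - (-3)·-0.1250 - (4)·1.6667) / (9) = -0.6713
Iteration 3:
  x_1 = (-1 - (4)·1.5880 - (2)·-0.6713) / (8) = -0.7512
  x_2 = (5 - (-1)·-0.9861 - (1)·-0.6713) / (3) = 1.5617
  x_3 = (1 - (-3)·-0.9861 - (4)·1.5880) / (9) = -0.9234
Change: (0.2349, -0.0263, -0.2521) → max |·| = 0.2521

0.2521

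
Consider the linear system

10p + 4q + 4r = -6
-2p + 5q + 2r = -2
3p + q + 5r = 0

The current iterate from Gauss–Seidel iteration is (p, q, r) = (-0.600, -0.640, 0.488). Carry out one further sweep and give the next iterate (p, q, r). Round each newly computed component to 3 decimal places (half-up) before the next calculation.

One sweep:
  p = (-6 - (4)·-0.640 - (4)·0.488) / (10) = -0.539
  q = (-2 - (-2)·-0.539 - (2)·0.488) / (5) = -0.811
  r = (0 - (3)·-0.539 - (1)·-0.811) / (5) = 0.486

(-0.539, -0.811, 0.486)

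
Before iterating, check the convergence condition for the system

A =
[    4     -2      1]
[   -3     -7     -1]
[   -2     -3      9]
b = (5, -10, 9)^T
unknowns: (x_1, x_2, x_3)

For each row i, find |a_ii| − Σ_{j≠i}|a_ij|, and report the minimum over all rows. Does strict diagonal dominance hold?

row 1: |4| − (2+1) = 1
row 2: |-7| − (3+1) = 3
row 3: |9| − (2+3) = 4
minimum over rows = 1 → strictly diagonally dominant (convergence guaranteed)

1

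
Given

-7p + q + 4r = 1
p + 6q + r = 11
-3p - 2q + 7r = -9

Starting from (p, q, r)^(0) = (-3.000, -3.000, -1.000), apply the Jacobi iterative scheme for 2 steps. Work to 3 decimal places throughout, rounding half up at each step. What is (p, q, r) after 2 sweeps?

(-1.745, 2.595, -1.061)

Iteration 1:
  p = (1 - (1)·-3.000 - (4)·-1.000) / (-7) = -1.143
  q = (11 - (1)·-3.000 - (1)·-1.000) / (6) = 2.500
  r = (-9 - (-3)·-3.000 - (-2)·-3.000) / (7) = -3.429
Iteration 2:
  p = (1 - (1)·2.500 - (4)·-3.429) / (-7) = -1.745
  q = (11 - (1)·-1.143 - (1)·-3.429) / (6) = 2.595
  r = (-9 - (-3)·-1.143 - (-2)·2.500) / (7) = -1.061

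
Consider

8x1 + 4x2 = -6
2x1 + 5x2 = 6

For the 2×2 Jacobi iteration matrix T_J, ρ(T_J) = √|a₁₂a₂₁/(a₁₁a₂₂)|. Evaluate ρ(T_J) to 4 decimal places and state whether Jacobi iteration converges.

a₁₂a₂₁/(a₁₁a₂₂) = (4)·(2) / ((8)·(5)) = 0.200000
ρ = √|0.200000| = √0.200000 = 0.4472
ρ < 1, so Jacobi converges

0.4472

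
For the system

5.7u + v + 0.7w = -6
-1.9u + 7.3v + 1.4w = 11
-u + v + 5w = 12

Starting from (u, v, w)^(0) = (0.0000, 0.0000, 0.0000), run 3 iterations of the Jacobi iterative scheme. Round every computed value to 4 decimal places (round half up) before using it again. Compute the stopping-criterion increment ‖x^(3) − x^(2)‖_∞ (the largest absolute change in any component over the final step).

0.1917

Iteration 1:
  u = (-6 - (1)·0.0000 - (0.7)·0.0000) / (5.7) = -1.0526
  v = (11 - (-1.9)·0.0000 - (1.4)·0.0000) / (7.3) = 1.5068
  w = (12 - (-1)·0.0000 - (1)·0.0000) / (5) = 2.4000
Iteration 2:
  u = (-6 - (1)·1.5068 - (0.7)·2.4000) / (5.7) = -1.6117
  v = (11 - (-1.9)·-1.0526 - (1.4)·2.4000) / (7.3) = 0.7726
  w = (12 - (-1)·-1.0526 - (1)·1.5068) / (5) = 1.8881
Iteration 3:
  u = (-6 - (1)·0.7726 - (0.7)·1.8881) / (5.7) = -1.4200
  v = (11 - (-1.9)·-1.6117 - (1.4)·1.8881) / (7.3) = 0.7253
  w = (12 - (-1)·-1.6117 - (1)·0.7726) / (5) = 1.9231
Change: (0.1917, -0.0473, 0.0350) → max |·| = 0.1917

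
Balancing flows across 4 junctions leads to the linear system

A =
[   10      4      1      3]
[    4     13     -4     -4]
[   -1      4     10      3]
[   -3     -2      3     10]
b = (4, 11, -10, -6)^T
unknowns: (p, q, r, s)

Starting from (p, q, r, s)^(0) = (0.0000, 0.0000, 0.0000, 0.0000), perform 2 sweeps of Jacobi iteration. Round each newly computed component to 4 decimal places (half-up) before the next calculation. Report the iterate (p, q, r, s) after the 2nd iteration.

Iteration 1:
  p = (4 - (4)·0.0000 - (1)·0.0000 - (3)·0.0000) / (10) = 0.4000
  q = (11 - (4)·0.0000 - (-4)·0.0000 - (-4)·0.0000) / (13) = 0.8462
  r = (-10 - (-1)·0.0000 - (4)·0.0000 - (3)·0.0000) / (10) = -1.0000
  s = (-6 - (-3)·0.0000 - (-2)·0.0000 - (3)·0.0000) / (10) = -0.6000
Iteration 2:
  p = (4 - (4)·0.8462 - (1)·-1.0000 - (3)·-0.6000) / (10) = 0.3415
  q = (11 - (4)·0.4000 - (-4)·-1.0000 - (-4)·-0.6000) / (13) = 0.2308
  r = (-10 - (-1)·0.4000 - (4)·0.8462 - (3)·-0.6000) / (10) = -1.1185
  s = (-6 - (-3)·0.4000 - (-2)·0.8462 - (3)·-1.0000) / (10) = -0.0108

(0.3415, 0.2308, -1.1185, -0.0108)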